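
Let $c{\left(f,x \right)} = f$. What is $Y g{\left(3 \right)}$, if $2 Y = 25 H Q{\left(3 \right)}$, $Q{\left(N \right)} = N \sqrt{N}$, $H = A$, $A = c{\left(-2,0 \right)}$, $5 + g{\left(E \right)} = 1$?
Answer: $300 \sqrt{3} \approx 519.62$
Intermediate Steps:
$g{\left(E \right)} = -4$ ($g{\left(E \right)} = -5 + 1 = -4$)
$A = -2$
$H = -2$
$Q{\left(N \right)} = N^{\frac{3}{2}}$
$Y = - 75 \sqrt{3}$ ($Y = \frac{25 \left(-2\right) 3^{\frac{3}{2}}}{2} = \frac{\left(-50\right) 3 \sqrt{3}}{2} = \frac{\left(-150\right) \sqrt{3}}{2} = - 75 \sqrt{3} \approx -129.9$)
$Y g{\left(3 \right)} = - 75 \sqrt{3} \left(-4\right) = 300 \sqrt{3}$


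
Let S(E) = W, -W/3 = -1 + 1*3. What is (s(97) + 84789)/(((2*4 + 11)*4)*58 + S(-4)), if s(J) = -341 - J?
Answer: 2721/142 ≈ 19.162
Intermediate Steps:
W = -6 (W = -3*(-1 + 1*3) = -3*(-1 + 3) = -3*2 = -6)
S(E) = -6
(s(97) + 84789)/(((2*4 + 11)*4)*58 + S(-4)) = ((-341 - 1*97) + 84789)/(((2*4 + 11)*4)*58 - 6) = ((-341 - 97) + 84789)/(((8 + 11)*4)*58 - 6) = (-438 + 84789)/((19*4)*58 - 6) = 84351/(76*58 - 6) = 84351/(4408 - 6) = 84351/4402 = 84351*(1/4402) = 2721/142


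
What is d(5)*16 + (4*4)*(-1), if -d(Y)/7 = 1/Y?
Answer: -192/5 ≈ -38.400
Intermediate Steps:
d(Y) = -7/Y
d(5)*16 + (4*4)*(-1) = -7/5*16 + (4*4)*(-1) = -7*1/5*16 + 16*(-1) = -7/5*16 - 16 = -112/5 - 16 = -192/5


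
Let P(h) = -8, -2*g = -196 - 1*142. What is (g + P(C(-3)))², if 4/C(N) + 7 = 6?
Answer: 25921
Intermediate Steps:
C(N) = -4 (C(N) = 4/(-7 + 6) = 4/(-1) = 4*(-1) = -4)
g = 169 (g = -(-196 - 1*142)/2 = -(-196 - 142)/2 = -½*(-338) = 169)
(g + P(C(-3)))² = (169 - 8)² = 161² = 25921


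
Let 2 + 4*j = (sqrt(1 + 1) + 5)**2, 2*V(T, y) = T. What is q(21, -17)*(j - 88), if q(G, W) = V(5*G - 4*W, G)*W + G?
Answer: 947973/8 - 14495*sqrt(2)/4 ≈ 1.1337e+5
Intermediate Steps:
V(T, y) = T/2
q(G, W) = G + W*(-2*W + 5*G/2) (q(G, W) = ((5*G - 4*W)/2)*W + G = ((-4*W + 5*G)/2)*W + G = (-2*W + 5*G/2)*W + G = W*(-2*W + 5*G/2) + G = G + W*(-2*W + 5*G/2))
j = -1/2 + (5 + sqrt(2))**2/4 (j = -1/2 + (sqrt(1 + 1) + 5)**2/4 = -1/2 + (sqrt(2) + 5)**2/4 = -1/2 + (5 + sqrt(2))**2/4 ≈ 9.7855)
q(21, -17)*(j - 88) = (21 + (1/2)*(-17)*(-4*(-17) + 5*21))*((25/4 + 5*sqrt(2)/2) - 88) = (21 + (1/2)*(-17)*(68 + 105))*(-327/4 + 5*sqrt(2)/2) = (21 + (1/2)*(-17)*173)*(-327/4 + 5*sqrt(2)/2) = (21 - 2941/2)*(-327/4 + 5*sqrt(2)/2) = -2899*(-327/4 + 5*sqrt(2)/2)/2 = 947973/8 - 14495*sqrt(2)/4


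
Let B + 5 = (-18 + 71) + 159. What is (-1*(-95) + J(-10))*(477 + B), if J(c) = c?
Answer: 58140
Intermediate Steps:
B = 207 (B = -5 + ((-18 + 71) + 159) = -5 + (53 + 159) = -5 + 212 = 207)
(-1*(-95) + J(-10))*(477 + B) = (-1*(-95) - 10)*(477 + 207) = (95 - 10)*684 = 85*684 = 58140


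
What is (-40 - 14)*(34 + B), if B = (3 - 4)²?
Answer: -1890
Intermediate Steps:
B = 1 (B = (-1)² = 1)
(-40 - 14)*(34 + B) = (-40 - 14)*(34 + 1) = -54*35 = -1890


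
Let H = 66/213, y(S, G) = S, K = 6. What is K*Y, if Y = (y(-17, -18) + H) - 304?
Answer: -136614/71 ≈ -1924.1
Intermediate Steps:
H = 22/71 (H = 66*(1/213) = 22/71 ≈ 0.30986)
Y = -22769/71 (Y = (-17 + 22/71) - 304 = -1185/71 - 304 = -22769/71 ≈ -320.69)
K*Y = 6*(-22769/71) = -136614/71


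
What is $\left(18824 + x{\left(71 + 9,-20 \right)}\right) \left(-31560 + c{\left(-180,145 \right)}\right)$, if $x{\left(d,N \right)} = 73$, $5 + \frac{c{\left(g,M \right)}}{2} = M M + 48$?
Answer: $199854672$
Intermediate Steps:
$c{\left(g,M \right)} = 86 + 2 M^{2}$ ($c{\left(g,M \right)} = -10 + 2 \left(M M + 48\right) = -10 + 2 \left(M^{2} + 48\right) = -10 + 2 \left(48 + M^{2}\right) = -10 + \left(96 + 2 M^{2}\right) = 86 + 2 M^{2}$)
$\left(18824 + x{\left(71 + 9,-20 \right)}\right) \left(-31560 + c{\left(-180,145 \right)}\right) = \left(18824 + 73\right) \left(-31560 + \left(86 + 2 \cdot 145^{2}\right)\right) = 18897 \left(-31560 + \left(86 + 2 \cdot 21025\right)\right) = 18897 \left(-31560 + \left(86 + 42050\right)\right) = 18897 \left(-31560 + 42136\right) = 18897 \cdot 10576 = 199854672$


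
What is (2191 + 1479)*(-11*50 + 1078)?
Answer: 1937760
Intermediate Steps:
(2191 + 1479)*(-11*50 + 1078) = 3670*(-550 + 1078) = 3670*528 = 1937760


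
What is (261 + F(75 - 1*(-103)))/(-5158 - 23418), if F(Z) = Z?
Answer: -439/28576 ≈ -0.015363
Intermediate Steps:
(261 + F(75 - 1*(-103)))/(-5158 - 23418) = (261 + (75 - 1*(-103)))/(-5158 - 23418) = (261 + (75 + 103))/(-28576) = (261 + 178)*(-1/28576) = 439*(-1/28576) = -439/28576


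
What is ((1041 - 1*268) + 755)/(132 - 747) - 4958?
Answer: -3050698/615 ≈ -4960.5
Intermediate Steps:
((1041 - 1*268) + 755)/(132 - 747) - 4958 = ((1041 - 268) + 755)/(-615) - 4958 = (773 + 755)*(-1/615) - 4958 = 1528*(-1/615) - 4958 = -1528/615 - 4958 = -3050698/615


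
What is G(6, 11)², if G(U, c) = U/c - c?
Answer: 13225/121 ≈ 109.30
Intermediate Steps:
G(U, c) = -c + U/c
G(6, 11)² = (-1*11 + 6/11)² = (-11 + 6*(1/11))² = (-11 + 6/11)² = (-115/11)² = 13225/121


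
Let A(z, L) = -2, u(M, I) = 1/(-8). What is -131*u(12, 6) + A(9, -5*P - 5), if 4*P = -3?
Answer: 115/8 ≈ 14.375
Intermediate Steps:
P = -3/4 (P = (1/4)*(-3) = -3/4 ≈ -0.75000)
u(M, I) = -1/8
-131*u(12, 6) + A(9, -5*P - 5) = -131*(-1/8) - 2 = 131/8 - 2 = 115/8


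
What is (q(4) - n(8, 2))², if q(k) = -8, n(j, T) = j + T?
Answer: 324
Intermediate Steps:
n(j, T) = T + j
(q(4) - n(8, 2))² = (-8 - (2 + 8))² = (-8 - 1*10)² = (-8 - 10)² = (-18)² = 324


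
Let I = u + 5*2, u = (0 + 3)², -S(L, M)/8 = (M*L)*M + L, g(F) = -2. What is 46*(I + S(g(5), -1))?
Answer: 2346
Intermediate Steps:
S(L, M) = -8*L - 8*L*M² (S(L, M) = -8*((M*L)*M + L) = -8*((L*M)*M + L) = -8*(L*M² + L) = -8*(L + L*M²) = -8*L - 8*L*M²)
u = 9 (u = 3² = 9)
I = 19 (I = 9 + 5*2 = 9 + 10 = 19)
46*(I + S(g(5), -1)) = 46*(19 - 8*(-2)*(1 + (-1)²)) = 46*(19 - 8*(-2)*(1 + 1)) = 46*(19 - 8*(-2)*2) = 46*(19 + 32) = 46*51 = 2346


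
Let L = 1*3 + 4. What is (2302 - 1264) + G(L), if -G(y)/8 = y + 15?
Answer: 862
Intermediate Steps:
L = 7 (L = 3 + 4 = 7)
G(y) = -120 - 8*y (G(y) = -8*(y + 15) = -8*(15 + y) = -120 - 8*y)
(2302 - 1264) + G(L) = (2302 - 1264) + (-120 - 8*7) = 1038 + (-120 - 56) = 1038 - 176 = 862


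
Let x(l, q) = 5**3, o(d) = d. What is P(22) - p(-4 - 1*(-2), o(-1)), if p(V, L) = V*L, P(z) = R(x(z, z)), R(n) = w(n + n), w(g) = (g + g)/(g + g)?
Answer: -1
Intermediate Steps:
w(g) = 1 (w(g) = (2*g)/((2*g)) = (2*g)*(1/(2*g)) = 1)
x(l, q) = 125
R(n) = 1
P(z) = 1
p(V, L) = L*V
P(22) - p(-4 - 1*(-2), o(-1)) = 1 - (-1)*(-4 - 1*(-2)) = 1 - (-1)*(-4 + 2) = 1 - (-1)*(-2) = 1 - 1*2 = 1 - 2 = -1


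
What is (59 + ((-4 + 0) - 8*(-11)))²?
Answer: 20449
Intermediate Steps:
(59 + ((-4 + 0) - 8*(-11)))² = (59 + (-4 + 88))² = (59 + 84)² = 143² = 20449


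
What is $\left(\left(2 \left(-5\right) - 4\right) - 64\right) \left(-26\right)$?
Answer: $2028$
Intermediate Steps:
$\left(\left(2 \left(-5\right) - 4\right) - 64\right) \left(-26\right) = \left(\left(-10 - 4\right) - 64\right) \left(-26\right) = \left(-14 - 64\right) \left(-26\right) = \left(-78\right) \left(-26\right) = 2028$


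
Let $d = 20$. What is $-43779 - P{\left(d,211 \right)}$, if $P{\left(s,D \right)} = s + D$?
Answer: $-44010$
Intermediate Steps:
$P{\left(s,D \right)} = D + s$
$-43779 - P{\left(d,211 \right)} = -43779 - \left(211 + 20\right) = -43779 - 231 = -44010$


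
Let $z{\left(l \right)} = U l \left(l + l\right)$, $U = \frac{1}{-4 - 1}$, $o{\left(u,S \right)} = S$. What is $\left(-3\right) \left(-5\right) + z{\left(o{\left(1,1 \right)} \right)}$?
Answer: $\frac{73}{5} \approx 14.6$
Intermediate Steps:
$U = - \frac{1}{5}$ ($U = \frac{1}{-5} = - \frac{1}{5} \approx -0.2$)
$z{\left(l \right)} = - \frac{2 l^{2}}{5}$ ($z{\left(l \right)} = - \frac{l}{5} \left(l + l\right) = - \frac{l}{5} \cdot 2 l = - \frac{2 l^{2}}{5}$)
$\left(-3\right) \left(-5\right) + z{\left(o{\left(1,1 \right)} \right)} = \left(-3\right) \left(-5\right) - \frac{2 \cdot 1^{2}}{5} = 15 - \frac{2}{5} = \frac{73}{5}$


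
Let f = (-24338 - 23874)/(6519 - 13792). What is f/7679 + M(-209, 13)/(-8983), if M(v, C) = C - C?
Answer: 48212/55849367 ≈ 0.00086325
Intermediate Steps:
M(v, C) = 0
f = 48212/7273 (f = -48212/(-7273) = -48212*(-1/7273) = 48212/7273 ≈ 6.6289)
f/7679 + M(-209, 13)/(-8983) = (48212/7273)/7679 + 0/(-8983) = (48212/7273)*(1/7679) + 0*(-1/8983) = 48212/55849367 + 0 = 48212/55849367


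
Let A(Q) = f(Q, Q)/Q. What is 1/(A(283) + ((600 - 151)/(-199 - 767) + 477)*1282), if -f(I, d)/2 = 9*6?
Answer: 136689/83505735035 ≈ 1.6369e-6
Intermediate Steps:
f(I, d) = -108 (f(I, d) = -18*6 = -2*54 = -108)
A(Q) = -108/Q
1/(A(283) + ((600 - 151)/(-199 - 767) + 477)*1282) = 1/(-108/283 + ((600 - 151)/(-199 - 767) + 477)*1282) = 1/(-108*1/283 + (449/(-966) + 477)*1282) = 1/(-108/283 + (449*(-1/966) + 477)*1282) = 1/(-108/283 + (-449/966 + 477)*1282) = 1/(-108/283 + (460333/966)*1282) = 1/(-108/283 + 295073453/483) = 1/(83505735035/136689) = 136689/83505735035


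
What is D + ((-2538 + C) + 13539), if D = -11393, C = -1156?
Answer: -1548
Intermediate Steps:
D + ((-2538 + C) + 13539) = -11393 + ((-2538 - 1156) + 13539) = -11393 + (-3694 + 13539) = -11393 + 9845 = -1548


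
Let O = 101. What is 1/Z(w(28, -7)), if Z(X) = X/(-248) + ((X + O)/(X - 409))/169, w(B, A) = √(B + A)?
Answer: 21479564704/5029550719 - 59501250952*√21/5029550719 ≈ -49.943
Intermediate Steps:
w(B, A) = √(A + B)
Z(X) = -X/248 + (101 + X)/(169*(-409 + X)) (Z(X) = X/(-248) + ((X + 101)/(X - 409))/169 = X*(-1/248) + ((101 + X)/(-409 + X))*(1/169) = -X/248 + ((101 + X)/(-409 + X))*(1/169) = -X/248 + (101 + X)/(169*(-409 + X)))
1/Z(w(28, -7)) = 1/((25048 - 169*(√(-7 + 28))² + 69369*√(-7 + 28))/(41912*(-409 + √(-7 + 28)))) = 1/((25048 - 169*(√21)² + 69369*√21)/(41912*(-409 + √21))) = 1/((25048 - 169*21 + 69369*√21)/(41912*(-409 + √21))) = 1/((25048 - 3549 + 69369*√21)/(41912*(-409 + √21))) = 1/((21499 + 69369*√21)/(41912*(-409 + √21))) = 41912*(-409 + √21)/(21499 + 69369*√21)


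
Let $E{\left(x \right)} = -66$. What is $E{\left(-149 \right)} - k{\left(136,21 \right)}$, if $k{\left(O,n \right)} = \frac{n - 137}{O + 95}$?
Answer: $- \frac{15130}{231} \approx -65.498$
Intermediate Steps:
$k{\left(O,n \right)} = \frac{-137 + n}{95 + O}$
$E{\left(-149 \right)} - k{\left(136,21 \right)} = -66 - \frac{-137 + 21}{95 + 136} = -66 - \frac{1}{231} \left(-116\right) = -66 - - \frac{116}{231} = -66 + \frac{116}{231} = - \frac{15130}{231}$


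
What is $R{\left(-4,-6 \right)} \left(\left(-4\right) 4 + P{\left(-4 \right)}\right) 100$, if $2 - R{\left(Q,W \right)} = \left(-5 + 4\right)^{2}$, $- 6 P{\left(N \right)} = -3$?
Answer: $-1550$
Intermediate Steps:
$P{\left(N \right)} = \frac{1}{2}$ ($P{\left(N \right)} = \left(- \frac{1}{6}\right) \left(-3\right) = \frac{1}{2}$)
$R{\left(Q,W \right)} = 1$ ($R{\left(Q,W \right)} = 2 - \left(-5 + 4\right)^{2} = 2 - \left(-1\right)^{2} = 2 - 1 = 1$)
$R{\left(-4,-6 \right)} \left(\left(-4\right) 4 + P{\left(-4 \right)}\right) 100 = 1 \left(\left(-4\right) 4 + \frac{1}{2}\right) 100 = 1 \left(-16 + \frac{1}{2}\right) 100 = 1 \left(- \frac{31}{2}\right) 100 = \left(- \frac{31}{2}\right) 100 = -1550$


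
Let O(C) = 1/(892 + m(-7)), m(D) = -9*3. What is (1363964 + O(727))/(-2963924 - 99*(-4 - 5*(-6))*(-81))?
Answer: -1179828861/2383446950 ≈ -0.49501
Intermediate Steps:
m(D) = -27
O(C) = 1/865 (O(C) = 1/(892 - 27) = 1/865)
(1363964 + O(727))/(-2963924 - 99*(-4 - 5*(-6))*(-81)) = (1363964 + 1/865)/(-2963924 - 99*(-4 - 5*(-6))*(-81)) = 1179828861/(865*(-2963924 - 99*(-4 + 30)*(-81))) = 1179828861/(865*(-2963924 - 99*26*(-81))) = 1179828861/(865*(-2963924 - 2574*(-81))) = 1179828861/(865*(-2963924 + 208494)) = (1179828861/865)/(-2755430) = (1179828861/865)*(-1/2755430) = -1179828861/2383446950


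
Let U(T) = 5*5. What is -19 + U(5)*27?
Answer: 656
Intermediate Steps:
U(T) = 25
-19 + U(5)*27 = -19 + 25*27 = -19 + 675 = 656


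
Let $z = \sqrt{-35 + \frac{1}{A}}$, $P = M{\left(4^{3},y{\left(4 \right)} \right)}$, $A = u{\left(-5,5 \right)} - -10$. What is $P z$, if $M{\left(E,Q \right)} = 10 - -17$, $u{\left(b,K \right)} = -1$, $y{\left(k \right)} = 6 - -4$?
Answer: $9 i \sqrt{314} \approx 159.48 i$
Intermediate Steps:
$y{\left(k \right)} = 10$ ($y{\left(k \right)} = 6 + 4 = 10$)
$M{\left(E,Q \right)} = 27$ ($M{\left(E,Q \right)} = 10 + 17 = 27$)
$A = 9$ ($A = -1 - -10 = -1 + 10 = 9$)
$P = 27$
$z = \frac{i \sqrt{314}}{3}$ ($z = \sqrt{-35 + \frac{1}{9}} = \sqrt{- \frac{314}{9}} = \frac{i \sqrt{314}}{3} \approx 5.9067 i$)
$P z = 27 \frac{i \sqrt{314}}{3} = 9 i \sqrt{314}$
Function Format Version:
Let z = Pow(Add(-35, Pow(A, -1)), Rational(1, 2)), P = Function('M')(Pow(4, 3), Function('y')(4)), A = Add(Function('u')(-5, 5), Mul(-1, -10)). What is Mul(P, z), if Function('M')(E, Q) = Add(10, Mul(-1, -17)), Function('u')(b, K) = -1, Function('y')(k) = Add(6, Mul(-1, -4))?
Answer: Mul(9, I, Pow(314, Rational(1, 2))) ≈ Mul(159.48, I)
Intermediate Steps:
Function('y')(k) = 10 (Function('y')(k) = Add(6, 4) = 10)
Function('M')(E, Q) = 27 (Function('M')(E, Q) = Add(10, 17) = 27)
A = 9 (A = Add(-1, Mul(-1, -10)) = Add(-1, 10) = 9)
P = 27
z = Mul(Rational(1, 3), I, Pow(314, Rational(1, 2))) (z = Pow(Add(-35, Pow(9, -1)), Rational(1, 2)) = Pow(Add(-35, Rational(1, 9)), Rational(1, 2)) = Pow(Rational(-314, 9), Rational(1, 2)) = Mul(Rational(1, 3), I, Pow(314, Rational(1, 2))) ≈ Mul(5.9067, I))
Mul(P, z) = Mul(27, Mul(Rational(1, 3), I, Pow(314, Rational(1, 2)))) = Mul(9, I, Pow(314, Rational(1, 2)))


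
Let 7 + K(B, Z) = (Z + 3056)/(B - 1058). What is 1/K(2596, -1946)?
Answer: -769/4828 ≈ -0.15928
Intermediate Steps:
K(B, Z) = -7 + (3056 + Z)/(-1058 + B) (K(B, Z) = -7 + (Z + 3056)/(B - 1058) = -7 + (3056 + Z)/(-1058 + B))
1/K(2596, -1946) = 1/((10462 - 1946 - 7*2596)/(-1058 + 2596)) = 1/((10462 - 1946 - 18172)/1538) = 1/((1/1538)*(-9656)) = 1/(-4828/769) = -769/4828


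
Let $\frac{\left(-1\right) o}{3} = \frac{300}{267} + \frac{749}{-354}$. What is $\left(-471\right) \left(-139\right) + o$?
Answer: $\frac{687586699}{10502} \approx 65472.0$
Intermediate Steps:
$o = \frac{31261}{10502}$ ($o = - 3 \left(\frac{300}{267} + \frac{749}{-354}\right) = - 3 \left(300 \cdot \frac{1}{267} + 749 \left(- \frac{1}{354}\right)\right) = - 3 \left(\frac{100}{89} - \frac{749}{354}\right) = \left(-3\right) \left(- \frac{31261}{31506}\right) = \frac{31261}{10502} \approx 2.9767$)
$\left(-471\right) \left(-139\right) + o = \left(-471\right) \left(-139\right) + \frac{31261}{10502} = 65469 + \frac{31261}{10502} = \frac{687586699}{10502}$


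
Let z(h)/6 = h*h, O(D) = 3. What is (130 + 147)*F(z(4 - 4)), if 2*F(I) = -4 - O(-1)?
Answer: -1939/2 ≈ -969.50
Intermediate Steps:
z(h) = 6*h² (z(h) = 6*(h*h) = 6*h²)
F(I) = -7/2 (F(I) = (-4 - 1*3)/2 = (-4 - 3)/2 = (½)*(-7) = -7/2)
(130 + 147)*F(z(4 - 4)) = (130 + 147)*(-7/2) = 277*(-7/2) = -1939/2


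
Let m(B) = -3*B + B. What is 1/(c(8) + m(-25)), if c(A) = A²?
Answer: 1/114 ≈ 0.0087719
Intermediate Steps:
m(B) = -2*B
1/(c(8) + m(-25)) = 1/(8² - 2*(-25)) = 1/(64 + 50) = 1/114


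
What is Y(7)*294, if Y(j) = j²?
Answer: 14406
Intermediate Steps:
Y(7)*294 = 7²*294 = 49*294 = 14406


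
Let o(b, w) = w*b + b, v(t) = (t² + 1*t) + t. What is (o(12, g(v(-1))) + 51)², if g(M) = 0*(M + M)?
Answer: 3969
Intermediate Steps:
v(t) = t² + 2*t (v(t) = (t² + t) + t = (t + t²) + t = t² + 2*t)
g(M) = 0 (g(M) = 0*(2*M) = 0)
o(b, w) = b + b*w (o(b, w) = b*w + b = b + b*w)
(o(12, g(v(-1))) + 51)² = (12*(1 + 0) + 51)² = (12*1 + 51)² = (12 + 51)² = 63² = 3969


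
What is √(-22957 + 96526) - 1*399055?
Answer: -399055 + √73569 ≈ -3.9878e+5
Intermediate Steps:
√(-22957 + 96526) - 1*399055 = √73569 - 399055 = -399055 + √73569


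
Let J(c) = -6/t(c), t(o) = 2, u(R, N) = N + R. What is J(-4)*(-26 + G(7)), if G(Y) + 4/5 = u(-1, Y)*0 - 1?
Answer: 417/5 ≈ 83.400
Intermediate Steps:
G(Y) = -9/5 (G(Y) = -4/5 + ((Y - 1)*0 - 1) = -4/5 + ((-1 + Y)*0 - 1) = -4/5 + (0 - 1) = -4/5 - 1 = -9/5)
J(c) = -3 (J(c) = -6/2 = -6*1/2 = -3)
J(-4)*(-26 + G(7)) = -3*(-26 - 9/5) = -3*(-139/5) = 417/5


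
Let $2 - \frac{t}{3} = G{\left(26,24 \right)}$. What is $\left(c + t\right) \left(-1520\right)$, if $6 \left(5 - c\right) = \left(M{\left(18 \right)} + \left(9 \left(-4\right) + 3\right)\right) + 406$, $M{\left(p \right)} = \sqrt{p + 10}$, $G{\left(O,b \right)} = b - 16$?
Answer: $\frac{342760}{3} + \frac{1520 \sqrt{7}}{3} \approx 1.1559 \cdot 10^{5}$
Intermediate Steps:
$G{\left(O,b \right)} = -16 + b$
$t = -18$ ($t = 6 - 3 \left(-16 + 24\right) = 6 - 24 = -18$)
$M{\left(p \right)} = \sqrt{10 + p}$
$c = - \frac{343}{6} - \frac{\sqrt{7}}{3}$ ($c = 5 - \frac{\left(\sqrt{10 + 18} + \left(9 \left(-4\right) + 3\right)\right) + 406}{6} = 5 - \frac{\left(\sqrt{28} + \left(-36 + 3\right)\right) + 406}{6} = 5 - \frac{\left(2 \sqrt{7} - 33\right) + 406}{6} = 5 - \frac{\left(-33 + 2 \sqrt{7}\right) + 406}{6} = 5 - \frac{373 + 2 \sqrt{7}}{6} = 5 - \left(\frac{373}{6} + \frac{\sqrt{7}}{3}\right) = - \frac{343}{6} - \frac{\sqrt{7}}{3} \approx -58.049$)
$\left(c + t\right) \left(-1520\right) = \left(\left(- \frac{343}{6} - \frac{\sqrt{7}}{3}\right) - 18\right) \left(-1520\right) = \left(- \frac{451}{6} - \frac{\sqrt{7}}{3}\right) \left(-1520\right) = \frac{342760}{3} + \frac{1520 \sqrt{7}}{3}$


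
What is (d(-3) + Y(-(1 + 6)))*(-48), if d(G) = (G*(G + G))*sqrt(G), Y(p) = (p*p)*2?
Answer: -4704 - 864*I*sqrt(3) ≈ -4704.0 - 1496.5*I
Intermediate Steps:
Y(p) = 2*p**2 (Y(p) = p**2*2 = 2*p**2)
d(G) = 2*G**(5/2) (d(G) = (G*(2*G))*sqrt(G) = (2*G**2)*sqrt(G) = 2*G**(5/2))
(d(-3) + Y(-(1 + 6)))*(-48) = (2*(-3)**(5/2) + 2*(-(1 + 6))**2)*(-48) = (2*(9*I*sqrt(3)) + 2*(-1*7)**2)*(-48) = (18*I*sqrt(3) + 2*(-7)**2)*(-48) = (18*I*sqrt(3) + 2*49)*(-48) = (18*I*sqrt(3) + 98)*(-48) = (98 + 18*I*sqrt(3))*(-48) = -4704 - 864*I*sqrt(3)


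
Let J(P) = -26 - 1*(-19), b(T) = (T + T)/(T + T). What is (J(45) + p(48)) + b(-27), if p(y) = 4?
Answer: -2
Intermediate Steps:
b(T) = 1 (b(T) = (2*T)/((2*T)) = (2*T)*(1/(2*T)) = 1)
J(P) = -7 (J(P) = -26 + 19 = -7)
(J(45) + p(48)) + b(-27) = (-7 + 4) + 1 = -3 + 1 = -2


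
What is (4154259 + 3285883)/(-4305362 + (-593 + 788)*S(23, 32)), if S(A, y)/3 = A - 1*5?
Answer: -3720071/2147416 ≈ -1.7323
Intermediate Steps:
S(A, y) = -15 + 3*A (S(A, y) = 3*(A - 1*5) = 3*(A - 5) = 3*(-5 + A) = -15 + 3*A)
(4154259 + 3285883)/(-4305362 + (-593 + 788)*S(23, 32)) = (4154259 + 3285883)/(-4305362 + (-593 + 788)*(-15 + 3*23)) = 7440142/(-4305362 + 195*(-15 + 69)) = 7440142/(-4305362 + 195*54) = 7440142/(-4305362 + 10530) = 7440142/(-4294832) = 7440142*(-1/4294832) = -3720071/2147416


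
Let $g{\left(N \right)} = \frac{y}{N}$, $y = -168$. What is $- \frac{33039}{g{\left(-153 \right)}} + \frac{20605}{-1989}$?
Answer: $- \frac{257892077}{8568} \approx -30099.0$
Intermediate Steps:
$g{\left(N \right)} = - \frac{168}{N}$
$- \frac{33039}{g{\left(-153 \right)}} + \frac{20605}{-1989} = - \frac{33039}{\left(-168\right) \frac{1}{-153}} + \frac{20605}{-1989} = - \frac{33039}{\left(-168\right) \left(- \frac{1}{153}\right)} + 20605 \left(- \frac{1}{1989}\right) = - \frac{33039}{\frac{56}{51}} - \frac{1585}{153} = \left(-33039\right) \frac{51}{56} - \frac{1585}{153} = - \frac{1684989}{56} - \frac{1585}{153} = - \frac{257892077}{8568}$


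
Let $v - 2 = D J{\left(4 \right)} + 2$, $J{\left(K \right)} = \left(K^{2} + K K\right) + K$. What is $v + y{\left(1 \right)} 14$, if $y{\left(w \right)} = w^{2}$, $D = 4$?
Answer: $162$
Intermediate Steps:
$J{\left(K \right)} = K + 2 K^{2}$ ($J{\left(K \right)} = \left(K^{2} + K^{2}\right) + K = 2 K^{2} + K = K + 2 K^{2}$)
$v = 148$ ($v = 2 + \left(4 \cdot 4 \left(1 + 2 \cdot 4\right) + 2\right) = 2 + \left(4 \cdot 4 \left(1 + 8\right) + 2\right) = 2 + \left(4 \cdot 4 \cdot 9 + 2\right) = 2 + \left(4 \cdot 36 + 2\right) = 2 + \left(144 + 2\right) = 2 + 146 = 148$)
$v + y{\left(1 \right)} 14 = 148 + 1^{2} \cdot 14 = 148 + 1 \cdot 14 = 148 + 14 = 162$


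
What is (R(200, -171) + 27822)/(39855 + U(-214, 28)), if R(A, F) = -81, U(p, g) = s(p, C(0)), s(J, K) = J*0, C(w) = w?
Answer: 9247/13285 ≈ 0.69605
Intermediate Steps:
s(J, K) = 0
U(p, g) = 0
(R(200, -171) + 27822)/(39855 + U(-214, 28)) = (-81 + 27822)/(39855 + 0) = 27741/39855 = 27741*(1/39855) = 9247/13285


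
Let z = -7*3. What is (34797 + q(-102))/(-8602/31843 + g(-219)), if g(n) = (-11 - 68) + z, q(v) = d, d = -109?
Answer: -552284992/1596451 ≈ -345.95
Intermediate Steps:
q(v) = -109
z = -21
g(n) = -100 (g(n) = (-11 - 68) - 21 = -79 - 21 = -100)
(34797 + q(-102))/(-8602/31843 + g(-219)) = (34797 - 109)/(-8602/31843 - 100) = 34688/(-8602*1/31843 - 100) = 34688/(-8602/31843 - 100) = 34688/(-3192902/31843) = 34688*(-31843/3192902) = -552284992/1596451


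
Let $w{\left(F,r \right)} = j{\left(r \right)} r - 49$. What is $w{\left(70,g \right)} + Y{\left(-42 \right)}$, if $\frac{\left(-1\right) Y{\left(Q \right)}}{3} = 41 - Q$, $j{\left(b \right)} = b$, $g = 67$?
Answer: $4191$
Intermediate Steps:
$w{\left(F,r \right)} = -49 + r^{2}$ ($w{\left(F,r \right)} = r r - 49 = r^{2} - 49 = -49 + r^{2}$)
$Y{\left(Q \right)} = -123 + 3 Q$ ($Y{\left(Q \right)} = - 3 \left(41 - Q\right) = -123 + 3 Q$)
$w{\left(70,g \right)} + Y{\left(-42 \right)} = \left(-49 + 67^{2}\right) + \left(-123 + 3 \left(-42\right)\right) = \left(-49 + 4489\right) - 249 = 4440 - 249 = 4191$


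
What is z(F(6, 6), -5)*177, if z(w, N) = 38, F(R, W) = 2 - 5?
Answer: 6726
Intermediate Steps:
F(R, W) = -3
z(F(6, 6), -5)*177 = 38*177 = 6726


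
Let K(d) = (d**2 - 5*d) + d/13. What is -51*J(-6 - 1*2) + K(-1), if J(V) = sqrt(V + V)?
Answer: 77/13 - 204*I ≈ 5.9231 - 204.0*I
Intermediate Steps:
K(d) = d**2 - 64*d/13 (K(d) = (d**2 - 5*d) + d*(1/13) = (d**2 - 5*d) + d/13 = d**2 - 64*d/13)
J(V) = sqrt(2)*sqrt(V) (J(V) = sqrt(2*V) = sqrt(2)*sqrt(V))
-51*J(-6 - 1*2) + K(-1) = -51*sqrt(2)*sqrt(-6 - 1*2) + (1/13)*(-1)*(-64 + 13*(-1)) = -51*sqrt(2)*sqrt(-6 - 2) + (1/13)*(-1)*(-64 - 13) = -51*sqrt(2)*sqrt(-8) + (1/13)*(-1)*(-77) = -51*sqrt(2)*2*I*sqrt(2) + 77/13 = -204*I + 77/13 = 77/13 - 204*I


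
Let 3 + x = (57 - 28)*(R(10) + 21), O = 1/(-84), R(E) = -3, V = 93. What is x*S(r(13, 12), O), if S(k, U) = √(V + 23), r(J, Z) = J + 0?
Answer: 1038*√29 ≈ 5589.8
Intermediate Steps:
O = -1/84 ≈ -0.011905
x = 519 (x = -3 + (57 - 28)*(-3 + 21) = -3 + 29*18 = -3 + 522 = 519)
r(J, Z) = J
S(k, U) = 2*√29 (S(k, U) = √(93 + 23) = √116 = 2*√29)
x*S(r(13, 12), O) = 519*(2*√29) = 1038*√29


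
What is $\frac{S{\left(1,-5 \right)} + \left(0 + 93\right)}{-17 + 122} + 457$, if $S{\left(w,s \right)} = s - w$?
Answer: $\frac{16024}{35} \approx 457.83$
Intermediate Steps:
$\frac{S{\left(1,-5 \right)} + \left(0 + 93\right)}{-17 + 122} + 457 = \frac{\left(-5 - 1\right) + \left(0 + 93\right)}{-17 + 122} + 457 = \frac{\left(-5 - 1\right) + 93}{105} + 457 = \left(-6 + 93\right) \frac{1}{105} + 457 = 87 \cdot \frac{1}{105} + 457 = \frac{29}{35} + 457 = \frac{16024}{35}$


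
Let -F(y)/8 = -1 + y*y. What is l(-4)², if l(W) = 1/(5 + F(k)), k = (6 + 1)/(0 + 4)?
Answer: 4/529 ≈ 0.0075614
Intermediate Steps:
k = 7/4 ≈ 1.7500
F(y) = 8 - 8*y² (F(y) = -8*(-1 + y*y) = -8*(-1 + y²) = 8 - 8*y²)
l(W) = -2/23 (l(W) = 1/(5 + (8 - 8*(7/4)²)) = 1/(5 + (8 - 8*49/16)) = 1/(5 + (8 - 49/2)) = 1/(5 - 33/2) = 1/(-23/2) = -2/23)
l(-4)² = (-2/23)² = 4/529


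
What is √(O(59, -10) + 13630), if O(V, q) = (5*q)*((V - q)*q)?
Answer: √48130 ≈ 219.39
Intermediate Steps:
O(V, q) = 5*q²*(V - q) (O(V, q) = (5*q)*(q*(V - q)) = 5*q²*(V - q))
√(O(59, -10) + 13630) = √(5*(-10)²*(59 - 1*(-10)) + 13630) = √(5*100*(59 + 10) + 13630) = √(5*100*69 + 13630) = √(34500 + 13630) = √48130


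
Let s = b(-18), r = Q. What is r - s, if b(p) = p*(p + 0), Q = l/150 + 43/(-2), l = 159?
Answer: -8611/25 ≈ -344.44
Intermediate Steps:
Q = -511/25 (Q = 159/150 + 43/(-2) = 159*(1/150) + 43*(-½) = 53/50 - 43/2 = -511/25 ≈ -20.440)
r = -511/25 ≈ -20.440
b(p) = p² (b(p) = p*p = p²)
s = 324 (s = (-18)² = 324)
r - s = -511/25 - 1*324 = -511/25 - 324 = -8611/25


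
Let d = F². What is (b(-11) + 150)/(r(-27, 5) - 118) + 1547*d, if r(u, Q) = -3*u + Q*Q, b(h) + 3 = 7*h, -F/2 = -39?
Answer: 56471653/6 ≈ 9.4119e+6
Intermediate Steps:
F = 78 (F = -2*(-39) = 78)
b(h) = -3 + 7*h
r(u, Q) = Q² - 3*u (r(u, Q) = -3*u + Q² = Q² - 3*u)
d = 6084 (d = 78² = 6084)
(b(-11) + 150)/(r(-27, 5) - 118) + 1547*d = ((-3 + 7*(-11)) + 150)/((5² - 3*(-27)) - 118) + 1547*6084 = ((-3 - 77) + 150)/((25 + 81) - 118) + 9411948 = (-80 + 150)/(106 - 118) + 9411948 = 70/(-12) + 9411948 = 70*(-1/12) + 9411948 = -35/6 + 9411948 = 56471653/6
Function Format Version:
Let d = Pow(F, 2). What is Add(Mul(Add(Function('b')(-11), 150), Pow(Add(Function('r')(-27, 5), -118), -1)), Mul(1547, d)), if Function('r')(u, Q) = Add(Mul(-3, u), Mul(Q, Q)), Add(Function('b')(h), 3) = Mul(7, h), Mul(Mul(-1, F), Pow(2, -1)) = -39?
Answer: Rational(56471653, 6) ≈ 9.4119e+6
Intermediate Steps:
F = 78 (F = Mul(-2, -39) = 78)
Function('b')(h) = Add(-3, Mul(7, h))
Function('r')(u, Q) = Add(Pow(Q, 2), Mul(-3, u)) (Function('r')(u, Q) = Add(Mul(-3, u), Pow(Q, 2)) = Add(Pow(Q, 2), Mul(-3, u)))
d = 6084 (d = Pow(78, 2) = 6084)
Add(Mul(Add(Function('b')(-11), 150), Pow(Add(Function('r')(-27, 5), -118), -1)), Mul(1547, d)) = Add(Mul(Add(Add(-3, Mul(7, -11)), 150), Pow(Add(Add(Pow(5, 2), Mul(-3, -27)), -118), -1)), Mul(1547, 6084)) = Add(Mul(Add(Add(-3, -77), 150), Pow(Add(Add(25, 81), -118), -1)), 9411948) = Add(Mul(Add(-80, 150), Pow(Add(106, -118), -1)), 9411948) = Add(Mul(70, Pow(-12, -1)), 9411948) = Add(Mul(70, Rational(-1, 12)), 9411948) = Add(Rational(-35, 6), 9411948) = Rational(56471653, 6)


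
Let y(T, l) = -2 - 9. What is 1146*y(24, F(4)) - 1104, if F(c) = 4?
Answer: -13710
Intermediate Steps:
y(T, l) = -11
1146*y(24, F(4)) - 1104 = 1146*(-11) - 1104 = -12606 - 1104 = -13710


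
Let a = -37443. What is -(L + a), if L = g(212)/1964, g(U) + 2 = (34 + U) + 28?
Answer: 18384445/491 ≈ 37443.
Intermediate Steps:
g(U) = 60 + U (g(U) = -2 + ((34 + U) + 28) = -2 + (62 + U) = 60 + U)
L = 68/491 (L = (60 + 212)/1964 = 272*(1/1964) = 68/491 ≈ 0.13849)
-(L + a) = -(68/491 - 37443) = -1*(-18384445/491) = 18384445/491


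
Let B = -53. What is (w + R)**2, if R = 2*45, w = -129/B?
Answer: 24000201/2809 ≈ 8544.0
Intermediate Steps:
w = 129/53 (w = -129/(-53) = -129*(-1/53) = 129/53 ≈ 2.4340)
R = 90
(w + R)**2 = (129/53 + 90)**2 = (4899/53)**2 = 24000201/2809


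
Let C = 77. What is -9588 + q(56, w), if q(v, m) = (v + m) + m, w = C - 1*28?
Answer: -9434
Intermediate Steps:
w = 49 (w = 77 - 1*28 = 77 - 28 = 49)
q(v, m) = v + 2*m (q(v, m) = (m + v) + m = v + 2*m)
-9588 + q(56, w) = -9588 + (56 + 2*49) = -9588 + (56 + 98) = -9588 + 154 = -9434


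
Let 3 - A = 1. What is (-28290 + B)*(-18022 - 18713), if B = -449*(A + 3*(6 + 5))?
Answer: 1616523675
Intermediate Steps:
A = 2 (A = 3 - 1*1 = 3 - 1 = 2)
B = -15715 (B = -449*(2 + 3*(6 + 5)) = -449*(2 + 3*11) = -449*(2 + 33) = -449*35 = -15715)
(-28290 + B)*(-18022 - 18713) = (-28290 - 15715)*(-18022 - 18713) = -44005*(-36735) = 1616523675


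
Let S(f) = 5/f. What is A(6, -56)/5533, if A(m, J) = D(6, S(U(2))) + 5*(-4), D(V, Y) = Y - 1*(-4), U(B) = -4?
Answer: -69/22132 ≈ -0.0031177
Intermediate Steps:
D(V, Y) = 4 + Y (D(V, Y) = Y + 4 = 4 + Y)
A(m, J) = -69/4 (A(m, J) = (4 + 5/(-4)) + 5*(-4) = (4 + 5*(-¼)) - 20 = (4 - 5/4) - 20 = 11/4 - 20 = -69/4)
A(6, -56)/5533 = -69/4/5533 = -69/4*1/5533 = -69/22132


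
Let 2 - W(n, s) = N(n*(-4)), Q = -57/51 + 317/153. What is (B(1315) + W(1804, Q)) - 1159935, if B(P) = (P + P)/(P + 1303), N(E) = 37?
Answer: -1518399415/1309 ≈ -1.1600e+6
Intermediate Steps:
Q = 146/153 (Q = -57*1/51 + 317*(1/153) = -19/17 + 317/153 = 146/153 ≈ 0.95425)
W(n, s) = -35 (W(n, s) = 2 - 1*37 = 2 - 37 = -35)
B(P) = 2*P/(1303 + P) (B(P) = (2*P)/(1303 + P) = 2*P/(1303 + P))
(B(1315) + W(1804, Q)) - 1159935 = (2*1315/(1303 + 1315) - 35) - 1159935 = (2*1315/2618 - 35) - 1159935 = (2*1315*(1/2618) - 35) - 1159935 = (1315/1309 - 35) - 1159935 = -44500/1309 - 1159935 = -1518399415/1309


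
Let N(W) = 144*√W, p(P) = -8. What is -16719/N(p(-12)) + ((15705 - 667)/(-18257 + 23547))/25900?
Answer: 7519/68505500 + 5573*I*√2/192 ≈ 0.00010976 + 41.049*I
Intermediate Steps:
-16719/N(p(-12)) + ((15705 - 667)/(-18257 + 23547))/25900 = -16719*(-I*√2/576) + ((15705 - 667)/(-18257 + 23547))/25900 = -16719*(-I*√2/576) + (15038/5290)*(1/25900) = -16719*(-I*√2/576) + (15038*(1/5290))*(1/25900) = -(-5573)*I*√2/192 + (7519/2645)*(1/25900) = 5573*I*√2/192 + 7519/68505500 = 7519/68505500 + 5573*I*√2/192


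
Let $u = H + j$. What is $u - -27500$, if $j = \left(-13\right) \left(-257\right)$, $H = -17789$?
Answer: $13052$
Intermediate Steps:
$j = 3341$
$u = -14448$ ($u = -17789 + 3341 = -14448$)
$u - -27500 = -14448 - -27500 = -14448 + 27500 = 13052$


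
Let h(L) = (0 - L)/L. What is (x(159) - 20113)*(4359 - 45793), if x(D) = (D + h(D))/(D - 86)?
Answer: 60828882494/73 ≈ 8.3327e+8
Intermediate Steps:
h(L) = -1 (h(L) = (-L)/L = -1)
x(D) = (-1 + D)/(-86 + D) (x(D) = (D - 1)/(D - 86) = (-1 + D)/(-86 + D))
(x(159) - 20113)*(4359 - 45793) = ((-1 + 159)/(-86 + 159) - 20113)*(4359 - 45793) = (158/73 - 20113)*(-41434) = -1468091/73*(-41434) = 60828882494/73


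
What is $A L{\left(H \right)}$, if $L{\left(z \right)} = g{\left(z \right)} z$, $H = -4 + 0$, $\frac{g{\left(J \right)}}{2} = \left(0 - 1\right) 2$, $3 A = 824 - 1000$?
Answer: $- \frac{2816}{3} \approx -938.67$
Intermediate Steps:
$A = - \frac{176}{3}$ ($A = \frac{824 - 1000}{3} = \frac{1}{3} \left(-176\right) = - \frac{176}{3} \approx -58.667$)
$g{\left(J \right)} = -4$ ($g{\left(J \right)} = 2 \left(0 - 1\right) 2 = 2 \left(\left(-1\right) 2\right) = 2 \left(-2\right) = -4$)
$H = -4$
$L{\left(z \right)} = - 4 z$
$A L{\left(H \right)} = - \frac{176 \left(\left(-4\right) \left(-4\right)\right)}{3} = \left(- \frac{176}{3}\right) 16 = - \frac{2816}{3}$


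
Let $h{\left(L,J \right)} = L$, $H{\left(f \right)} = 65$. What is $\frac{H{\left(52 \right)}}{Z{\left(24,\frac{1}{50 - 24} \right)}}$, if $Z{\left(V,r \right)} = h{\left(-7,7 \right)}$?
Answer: $- \frac{65}{7} \approx -9.2857$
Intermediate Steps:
$Z{\left(V,r \right)} = -7$
$\frac{H{\left(52 \right)}}{Z{\left(24,\frac{1}{50 - 24} \right)}} = \frac{65}{-7} = 65 \left(- \frac{1}{7}\right) = - \frac{65}{7}$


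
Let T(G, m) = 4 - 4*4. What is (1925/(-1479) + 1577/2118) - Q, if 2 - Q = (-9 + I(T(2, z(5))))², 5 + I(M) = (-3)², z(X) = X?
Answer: 7811471/348058 ≈ 22.443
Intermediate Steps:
T(G, m) = -12 (T(G, m) = 4 - 16 = -12)
I(M) = 4 (I(M) = -5 + (-3)² = -5 + 9 = 4)
Q = -23 (Q = 2 - (-9 + 4)² = 2 - 1*(-5)² = 2 - 1*25 = 2 - 25 = -23)
(1925/(-1479) + 1577/2118) - Q = (1925/(-1479) + 1577/2118) - 1*(-23) = (1925*(-1/1479) + 1577*(1/2118)) + 23 = (-1925/1479 + 1577/2118) + 23 = -193863/348058 + 23 = 7811471/348058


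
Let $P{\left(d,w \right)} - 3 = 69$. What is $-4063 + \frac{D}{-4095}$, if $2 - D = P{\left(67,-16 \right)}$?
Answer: $- \frac{475369}{117} \approx -4063.0$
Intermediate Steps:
$P{\left(d,w \right)} = 72$ ($P{\left(d,w \right)} = 3 + 69 = 72$)
$D = -70$ ($D = 2 - 72 = -70$)
$-4063 + \frac{D}{-4095} = -4063 - \frac{70}{-4095} = -4063 - - \frac{2}{117} = -4063 + \frac{2}{117} = - \frac{475369}{117}$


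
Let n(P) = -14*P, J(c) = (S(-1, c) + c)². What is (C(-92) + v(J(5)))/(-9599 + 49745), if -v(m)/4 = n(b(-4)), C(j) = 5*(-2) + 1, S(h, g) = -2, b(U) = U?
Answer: -233/40146 ≈ -0.0058038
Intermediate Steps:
C(j) = -9 (C(j) = -10 + 1 = -9)
J(c) = (-2 + c)²
v(m) = -224 (v(m) = -(-56)*(-4) = -4*56 = -224)
(C(-92) + v(J(5)))/(-9599 + 49745) = (-9 - 224)/(-9599 + 49745) = -233/40146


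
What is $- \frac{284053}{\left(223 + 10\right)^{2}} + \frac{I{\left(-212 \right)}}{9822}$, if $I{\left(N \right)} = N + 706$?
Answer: $- \frac{1381574900}{266613279} \approx -5.1819$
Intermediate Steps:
$I{\left(N \right)} = 706 + N$
$- \frac{284053}{\left(223 + 10\right)^{2}} + \frac{I{\left(-212 \right)}}{9822} = - \frac{284053}{\left(223 + 10\right)^{2}} + \frac{706 - 212}{9822} = - \frac{284053}{233^{2}} + 494 \cdot \frac{1}{9822} = - \frac{284053}{54289} + \frac{247}{4911} = - \frac{1381574900}{266613279}$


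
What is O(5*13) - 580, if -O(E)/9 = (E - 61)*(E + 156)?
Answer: -8536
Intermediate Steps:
O(E) = -9*(-61 + E)*(156 + E) (O(E) = -9*(E - 61)*(E + 156) = -9*(-61 + E)*(156 + E))
O(5*13) - 580 = (85644 - 4275*13 - 9*(5*13)²) - 580 = (85644 - 855*65 - 9*65²) - 580 = (85644 - 55575 - 9*4225) - 580 = (85644 - 55575 - 38025) - 580 = -7956 - 580 = -8536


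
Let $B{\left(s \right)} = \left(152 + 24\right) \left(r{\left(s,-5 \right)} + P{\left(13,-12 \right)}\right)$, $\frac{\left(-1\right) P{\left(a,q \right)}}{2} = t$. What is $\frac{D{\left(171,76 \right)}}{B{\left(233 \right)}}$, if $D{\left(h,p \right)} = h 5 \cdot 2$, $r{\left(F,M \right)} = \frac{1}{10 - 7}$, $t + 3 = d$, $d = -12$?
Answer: $\frac{2565}{8008} \approx 0.3203$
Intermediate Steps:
$t = -15$ ($t = -3 - 12 = -15$)
$P{\left(a,q \right)} = 30$ ($P{\left(a,q \right)} = \left(-2\right) \left(-15\right) = 30$)
$r{\left(F,M \right)} = \frac{1}{3}$
$D{\left(h,p \right)} = 10 h$ ($D{\left(h,p \right)} = 5 h 2 = 10 h$)
$B{\left(s \right)} = \frac{16016}{3}$ ($B{\left(s \right)} = \left(152 + 24\right) \left(\frac{1}{3} + 30\right) = 176 \cdot \frac{91}{3} = \frac{16016}{3}$)
$\frac{D{\left(171,76 \right)}}{B{\left(233 \right)}} = \frac{10 \cdot 171}{\frac{16016}{3}} = 1710 \cdot \frac{3}{16016} = \frac{2565}{8008}$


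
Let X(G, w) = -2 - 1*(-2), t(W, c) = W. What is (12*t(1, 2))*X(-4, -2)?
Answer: 0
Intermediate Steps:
X(G, w) = 0 (X(G, w) = -2 + 2 = 0)
(12*t(1, 2))*X(-4, -2) = (12*1)*0 = 12*0 = 0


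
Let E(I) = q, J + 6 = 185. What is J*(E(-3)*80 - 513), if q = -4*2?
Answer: -206387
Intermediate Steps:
J = 179 (J = -6 + 185 = 179)
q = -8
E(I) = -8
J*(E(-3)*80 - 513) = 179*(-8*80 - 513) = 179*(-640 - 513) = 179*(-1153) = -206387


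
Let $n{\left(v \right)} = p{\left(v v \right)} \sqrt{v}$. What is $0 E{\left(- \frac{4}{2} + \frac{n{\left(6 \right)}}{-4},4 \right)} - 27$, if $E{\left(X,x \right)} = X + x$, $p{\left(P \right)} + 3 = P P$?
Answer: $-27$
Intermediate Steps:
$p{\left(P \right)} = -3 + P^{2}$ ($p{\left(P \right)} = -3 + P P = -3 + P^{2}$)
$n{\left(v \right)} = \sqrt{v} \left(-3 + v^{4}\right)$ ($n{\left(v \right)} = \left(-3 + \left(v v\right)^{2}\right) \sqrt{v} = \left(-3 + \left(v^{2}\right)^{2}\right) \sqrt{v} = \left(-3 + v^{4}\right) \sqrt{v} = \sqrt{v} \left(-3 + v^{4}\right)$)
$0 E{\left(- \frac{4}{2} + \frac{n{\left(6 \right)}}{-4},4 \right)} - 27 = 0 \left(\left(- \frac{4}{2} + \frac{\sqrt{6} \left(-3 + 6^{4}\right)}{-4}\right) + 4\right) - 27 = 0 \left(\left(\left(-4\right) \frac{1}{2} + \sqrt{6} \left(-3 + 1296\right) \left(- \frac{1}{4}\right)\right) + 4\right) - 27 = 0 \left(\left(-2 + \sqrt{6} \cdot 1293 \left(- \frac{1}{4}\right)\right) + 4\right) - 27 = 0 \left(\left(-2 + 1293 \sqrt{6} \left(- \frac{1}{4}\right)\right) + 4\right) - 27 = 0 \left(\left(-2 - \frac{1293 \sqrt{6}}{4}\right) + 4\right) - 27 = 0 \left(2 - \frac{1293 \sqrt{6}}{4}\right) - 27 = 0 - 27 = -27$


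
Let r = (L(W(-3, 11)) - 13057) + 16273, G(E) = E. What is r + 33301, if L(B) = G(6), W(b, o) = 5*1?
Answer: 36523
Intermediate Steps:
W(b, o) = 5
L(B) = 6
r = 3222 (r = (6 - 13057) + 16273 = -13051 + 16273 = 3222)
r + 33301 = 3222 + 33301 = 36523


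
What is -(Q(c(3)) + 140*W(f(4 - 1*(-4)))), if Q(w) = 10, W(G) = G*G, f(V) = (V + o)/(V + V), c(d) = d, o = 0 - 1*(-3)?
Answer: -4875/64 ≈ -76.172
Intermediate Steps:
o = 3 (o = 0 + 3 = 3)
f(V) = (3 + V)/(2*V) (f(V) = (V + 3)/(V + V) = (3 + V)/((2*V)) = (3 + V)*(1/(2*V)) = (3 + V)/(2*V))
W(G) = G²
-(Q(c(3)) + 140*W(f(4 - 1*(-4)))) = -(10 + 140*((3 + (4 - 1*(-4)))/(2*(4 - 1*(-4))))²) = -(10 + 140*((3 + (4 + 4))/(2*(4 + 4)))²) = -(10 + 140*((½)*(3 + 8)/8)²) = -(10 + 140*((½)*(⅛)*11)²) = -(10 + 140*(11/16)²) = -(10 + 140*(121/256)) = -(10 + 4235/64) = -1*4875/64 = -4875/64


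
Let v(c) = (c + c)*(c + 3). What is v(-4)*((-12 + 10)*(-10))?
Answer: 160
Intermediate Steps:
v(c) = 2*c*(3 + c) (v(c) = (2*c)*(3 + c) = 2*c*(3 + c))
v(-4)*((-12 + 10)*(-10)) = (2*(-4)*(3 - 4))*((-12 + 10)*(-10)) = (2*(-4)*(-1))*(-2*(-10)) = 8*20 = 160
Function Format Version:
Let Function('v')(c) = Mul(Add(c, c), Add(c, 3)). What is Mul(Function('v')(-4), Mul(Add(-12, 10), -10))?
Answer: 160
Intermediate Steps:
Function('v')(c) = Mul(2, c, Add(3, c)) (Function('v')(c) = Mul(Mul(2, c), Add(3, c)) = Mul(2, c, Add(3, c)))
Mul(Function('v')(-4), Mul(Add(-12, 10), -10)) = Mul(Mul(2, -4, Add(3, -4)), Mul(Add(-12, 10), -10)) = Mul(Mul(2, -4, -1), Mul(-2, -10)) = Mul(8, 20) = 160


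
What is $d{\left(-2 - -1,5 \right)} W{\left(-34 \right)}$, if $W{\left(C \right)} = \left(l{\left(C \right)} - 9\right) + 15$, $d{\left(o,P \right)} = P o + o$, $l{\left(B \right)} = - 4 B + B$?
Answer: $-648$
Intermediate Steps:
$l{\left(B \right)} = - 3 B$
$d{\left(o,P \right)} = o + P o$
$W{\left(C \right)} = 6 - 3 C$ ($W{\left(C \right)} = \left(- 3 C - 9\right) + 15 = \left(-9 - 3 C\right) + 15 = 6 - 3 C$)
$d{\left(-2 - -1,5 \right)} W{\left(-34 \right)} = \left(-2 - -1\right) \left(1 + 5\right) \left(6 - -102\right) = \left(-2 + 1\right) 6 \left(6 + 102\right) = \left(-1\right) 6 \cdot 108 = \left(-6\right) 108 = -648$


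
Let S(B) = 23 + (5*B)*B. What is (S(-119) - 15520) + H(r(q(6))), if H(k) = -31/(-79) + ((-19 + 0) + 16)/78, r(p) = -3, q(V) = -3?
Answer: 113603359/2054 ≈ 55308.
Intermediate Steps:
S(B) = 23 + 5*B²
H(k) = 727/2054 (H(k) = -31*(-1/79) + (-19 + 16)*(1/78) = 31/79 - 3*1/78 = 31/79 - 1/26 = 727/2054)
(S(-119) - 15520) + H(r(q(6))) = ((23 + 5*(-119)²) - 15520) + 727/2054 = ((23 + 5*14161) - 15520) + 727/2054 = ((23 + 70805) - 15520) + 727/2054 = (70828 - 15520) + 727/2054 = 55308 + 727/2054 = 113603359/2054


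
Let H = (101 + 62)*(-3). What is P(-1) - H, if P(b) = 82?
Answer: 571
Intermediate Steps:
H = -489 (H = 163*(-3) = -489)
P(-1) - H = 82 - 1*(-489) = 82 + 489 = 571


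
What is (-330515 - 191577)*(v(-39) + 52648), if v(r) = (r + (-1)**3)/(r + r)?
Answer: -1072007326864/39 ≈ -2.7487e+10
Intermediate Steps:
v(r) = (-1 + r)/(2*r) (v(r) = (r - 1)/((2*r)) = (-1 + r)*(1/(2*r)) = (-1 + r)/(2*r))
(-330515 - 191577)*(v(-39) + 52648) = (-330515 - 191577)*((1/2)*(-1 - 39)/(-39) + 52648) = -522092*((1/2)*(-1/39)*(-40) + 52648) = -522092*(20/39 + 52648) = -522092*2053292/39 = -1072007326864/39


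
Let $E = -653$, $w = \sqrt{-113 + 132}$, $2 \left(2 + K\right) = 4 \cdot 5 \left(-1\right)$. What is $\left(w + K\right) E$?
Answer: $7836 - 653 \sqrt{19} \approx 4989.6$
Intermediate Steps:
$K = -12$ ($K = -2 + \frac{4 \cdot 5 \left(-1\right)}{2} = -2 + \frac{20 \left(-1\right)}{2} = -2 + \frac{1}{2} \left(-20\right) = -2 - 10 = -12$)
$w = \sqrt{19} \approx 4.3589$
$\left(w + K\right) E = \left(\sqrt{19} - 12\right) \left(-653\right) = \left(-12 + \sqrt{19}\right) \left(-653\right) = 7836 - 653 \sqrt{19}$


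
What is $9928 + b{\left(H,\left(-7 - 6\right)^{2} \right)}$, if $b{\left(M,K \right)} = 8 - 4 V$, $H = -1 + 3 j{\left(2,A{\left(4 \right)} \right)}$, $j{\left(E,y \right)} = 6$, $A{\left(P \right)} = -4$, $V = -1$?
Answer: $9940$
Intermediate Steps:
$H = 17$ ($H = -1 + 3 \cdot 6 = -1 + 18 = 17$)
$b{\left(M,K \right)} = 12$ ($b{\left(M,K \right)} = 8 - -4 = 8 + 4 = 12$)
$9928 + b{\left(H,\left(-7 - 6\right)^{2} \right)} = 9928 + 12 = 9940$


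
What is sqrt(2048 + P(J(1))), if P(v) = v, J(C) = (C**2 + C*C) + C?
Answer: sqrt(2051) ≈ 45.288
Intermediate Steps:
J(C) = C + 2*C**2 (J(C) = (C**2 + C**2) + C = 2*C**2 + C = C + 2*C**2)
sqrt(2048 + P(J(1))) = sqrt(2048 + 1*(1 + 2*1)) = sqrt(2048 + 1*(1 + 2)) = sqrt(2048 + 1*3) = sqrt(2048 + 3) = sqrt(2051)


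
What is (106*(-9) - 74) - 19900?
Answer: -20928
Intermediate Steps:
(106*(-9) - 74) - 19900 = (-954 - 74) - 19900 = -1028 - 19900 = -20928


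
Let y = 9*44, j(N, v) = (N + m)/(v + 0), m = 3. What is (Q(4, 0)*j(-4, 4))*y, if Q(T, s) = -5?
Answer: 495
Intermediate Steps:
j(N, v) = (3 + N)/v (j(N, v) = (N + 3)/(v + 0) = (3 + N)/v)
y = 396
(Q(4, 0)*j(-4, 4))*y = -5*(3 - 4)/4*396 = -5*(-1)/4*396 = -5*(-¼)*396 = (5/4)*396 = 495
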